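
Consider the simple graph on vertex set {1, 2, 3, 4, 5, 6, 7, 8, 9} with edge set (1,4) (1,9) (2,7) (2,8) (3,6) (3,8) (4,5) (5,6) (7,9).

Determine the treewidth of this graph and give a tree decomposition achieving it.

Treewidth 2.
One such decomposition:
Bags: B1 = {1, 7, 9}  B2 = {1, 2, 7}  B3 = {1, 2, 8}  B4 = {1, 3, 8}  B5 = {1, 3, 6}  B6 = {1, 5, 6}  B7 = {1, 4, 5}
Tree: B1–B2, B2–B3, B3–B4, B4–B5, B5–B6, B6–B7

Each bag holds 3 vertices, so the decomposition has width 2, which upper-bounds the treewidth. Since 1–9–7–2–8–3–6–5–4–1 is a cycle in G, G is not acyclic. Forests are exactly the graphs of treewidth ≤ 1, so tw(G) ≥ 2. Hence tw(G) = 2 exactly.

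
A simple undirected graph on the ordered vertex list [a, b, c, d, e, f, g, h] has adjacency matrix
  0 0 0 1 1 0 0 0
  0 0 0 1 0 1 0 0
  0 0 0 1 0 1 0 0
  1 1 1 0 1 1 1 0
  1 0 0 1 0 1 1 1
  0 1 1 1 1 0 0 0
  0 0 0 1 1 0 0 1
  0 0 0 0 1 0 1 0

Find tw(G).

2

A width-2 tree decomposition is:
Bags: B1 = {d, e, g}  B2 = {d, e, f}  B3 = {c, d, f}  B4 = {e, g, h}  B5 = {b, d, f}  B6 = {a, d, e}
Tree: B1–B2, B2–B3, B1–B4, B3–B5, B1–B6
Every bag has size at most 3, so the width is 3 − 1 = 2 and tw(G) ≤ 2. For the lower bound, the 3 vertices {d, e, g} are pairwise adjacent, and any tree decomposition puts a clique entirely inside one bag — forcing width ≥ 2. Therefore the treewidth is 2.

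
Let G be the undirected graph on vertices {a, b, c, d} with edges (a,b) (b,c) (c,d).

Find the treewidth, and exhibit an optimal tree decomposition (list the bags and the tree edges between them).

Every bag has size at most 2, so the width is 2 − 1 = 1 and tw(G) ≤ 1. G has an edge, so its treewidth is at least 1. Combining the bounds, tw(G) = 1.

Treewidth 1.
One optimal decomposition is:
Bags: B1 = {c, d}  B2 = {b, c}  B3 = {a, b}
Tree: B1–B2, B2–B3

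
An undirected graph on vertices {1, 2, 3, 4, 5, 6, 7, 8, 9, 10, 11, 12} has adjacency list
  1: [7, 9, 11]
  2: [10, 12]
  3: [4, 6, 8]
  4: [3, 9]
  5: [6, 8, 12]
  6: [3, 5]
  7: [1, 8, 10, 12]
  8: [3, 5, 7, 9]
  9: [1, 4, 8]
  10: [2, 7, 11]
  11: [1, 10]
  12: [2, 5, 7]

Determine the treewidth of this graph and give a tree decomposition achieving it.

Treewidth 3.
One optimal decomposition is:
Bags: B1 = {3, 4, 5, 6}  B2 = {3, 4, 5, 8}  B3 = {4, 5, 8, 9}  B4 = {5, 8, 9, 12}  B5 = {7, 8, 9, 12}  B6 = {1, 7, 9, 12}  B7 = {1, 2, 7, 12}  B8 = {1, 2, 7, 10}  B9 = {1, 2, 10, 11}
Tree: B1–B2, B2–B3, B3–B4, B4–B5, B5–B6, B6–B7, B7–B8, B8–B9

Each bag holds 4 vertices, so the decomposition has width 3, which upper-bounds the treewidth. For the lower bound: the 4 vertex sets {3,4,6}, {5}, {8}, {1,7,9,12} are disjoint, each induces a connected subgraph, and every pair is joined by at least one edge of G. Contracting each set to a single vertex therefore yields K_{4} as a minor, and since treewidth is minor-monotone, tw(G) ≥ tw(K_{4}) = 3. The upper and lower bounds meet at 3, so that is the treewidth.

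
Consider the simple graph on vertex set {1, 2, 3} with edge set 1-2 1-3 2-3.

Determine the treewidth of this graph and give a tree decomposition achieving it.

A single bag containing all 3 vertices is trivially a valid decomposition of width 2. Conversely, {1, 2, 3} is a clique of size 3, and the vertices of any clique must share a bag in every tree decomposition; so some bag has ≥ 3 vertices and tw(G) ≥ 2. Hence tw(G) = 2 exactly.

Treewidth 2.
Bags: B1 = {1, 2, 3}
Tree: (single bag)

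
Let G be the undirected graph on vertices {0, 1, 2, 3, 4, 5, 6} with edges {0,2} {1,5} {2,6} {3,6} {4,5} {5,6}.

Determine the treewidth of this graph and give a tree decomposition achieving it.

Each bag holds 2 vertices, so the decomposition has width 1, which upper-bounds the treewidth. Since G has at least one edge (e.g. 5–1), it is not an edgeless graph, so tw(G) ≥ 1. Combining the bounds, tw(G) = 1.

Treewidth 1.
One such decomposition:
Bags: B1 = {1, 5}  B2 = {5, 6}  B3 = {4, 5}  B4 = {2, 6}  B5 = {0, 2}  B6 = {3, 6}
Tree: B1–B2, B1–B3, B2–B4, B4–B5, B2–B6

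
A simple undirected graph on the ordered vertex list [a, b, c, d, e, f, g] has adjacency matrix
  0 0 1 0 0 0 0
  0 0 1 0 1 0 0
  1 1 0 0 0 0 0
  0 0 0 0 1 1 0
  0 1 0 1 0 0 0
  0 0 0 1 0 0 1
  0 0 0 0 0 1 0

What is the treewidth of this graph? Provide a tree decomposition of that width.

Treewidth 1.
One optimal decomposition is:
Bags: B1 = {a, c}  B2 = {b, c}  B3 = {b, e}  B4 = {d, e}  B5 = {d, f}  B6 = {f, g}
Tree: B1–B2, B2–B3, B3–B4, B4–B5, B5–B6

The largest bag has 2 vertices, giving width 1; this decomposition certifies tw(G) ≤ 1. Since G has at least one edge (e.g. a–c), it is not an edgeless graph, so tw(G) ≥ 1. The upper and lower bounds meet at 1, so that is the treewidth.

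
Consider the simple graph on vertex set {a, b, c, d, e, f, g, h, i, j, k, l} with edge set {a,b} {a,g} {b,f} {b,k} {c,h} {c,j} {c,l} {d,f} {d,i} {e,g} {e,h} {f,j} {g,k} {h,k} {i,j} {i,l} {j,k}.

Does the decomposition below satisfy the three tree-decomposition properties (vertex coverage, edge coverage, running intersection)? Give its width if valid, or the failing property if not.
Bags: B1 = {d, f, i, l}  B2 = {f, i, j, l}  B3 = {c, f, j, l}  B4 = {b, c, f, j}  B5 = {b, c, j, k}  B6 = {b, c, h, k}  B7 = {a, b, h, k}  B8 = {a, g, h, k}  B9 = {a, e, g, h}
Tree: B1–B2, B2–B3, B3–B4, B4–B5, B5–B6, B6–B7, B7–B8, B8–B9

Every vertex of G appears in some bag (union = {a, b, c, d, e, f, g, h, i, j, k, l}); every edge is covered by a bag; and for each vertex v the set of bags containing v is connected in the bag tree. The decomposition is therefore valid. The largest bag has 4 vertices, so the width is 3.

Yes; width 3.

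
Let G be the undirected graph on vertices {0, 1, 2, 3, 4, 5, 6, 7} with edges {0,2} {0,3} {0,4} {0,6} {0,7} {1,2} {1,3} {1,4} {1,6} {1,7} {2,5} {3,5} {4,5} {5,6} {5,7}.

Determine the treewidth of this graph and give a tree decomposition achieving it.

Treewidth 3.
Bags: B1 = {0, 1, 2, 5}  B2 = {0, 1, 5, 6}  B3 = {0, 1, 4, 5}  B4 = {0, 1, 3, 5}  B5 = {0, 1, 5, 7}
Tree: B1–B2, B2–B3, B3–B4, B4–B5

The largest bag has 4 vertices, giving width 3; this decomposition certifies tw(G) ≤ 3. For the lower bound: the 4 vertex sets {0,2}, {1,6}, {5}, {4} are disjoint, each induces a connected subgraph, and every pair is joined by at least one edge of G. Contracting each set to a single vertex therefore yields K_{4} as a minor, and since treewidth is minor-monotone, tw(G) ≥ tw(K_{4}) = 3. The upper and lower bounds meet at 3, so that is the treewidth.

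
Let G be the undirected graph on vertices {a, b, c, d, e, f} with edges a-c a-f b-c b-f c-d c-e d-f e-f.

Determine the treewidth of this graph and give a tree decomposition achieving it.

Each bag holds 3 vertices, so the decomposition has width 2, which upper-bounds the treewidth. The edges a–c–d–f–a form a cycle, so G is not a tree and its treewidth is at least 2. Hence tw(G) = 2 exactly.

Treewidth 2.
One optimal decomposition is:
Bags: B1 = {a, c, f}  B2 = {c, d, f}  B3 = {c, e, f}  B4 = {b, c, f}
Tree: B1–B2, B2–B3, B3–B4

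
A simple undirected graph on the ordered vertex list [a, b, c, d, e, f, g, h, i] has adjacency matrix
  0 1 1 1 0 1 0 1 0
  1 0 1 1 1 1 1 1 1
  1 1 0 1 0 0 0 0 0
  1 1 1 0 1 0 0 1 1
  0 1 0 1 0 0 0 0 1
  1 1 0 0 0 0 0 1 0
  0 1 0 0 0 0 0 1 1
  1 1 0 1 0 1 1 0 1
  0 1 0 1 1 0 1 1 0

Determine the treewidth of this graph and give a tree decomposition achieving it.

Each bag holds 4 vertices, so the decomposition has width 3, which upper-bounds the treewidth. Conversely, {b, d, e, i} is a clique of size 4, and the vertices of any clique must share a bag in every tree decomposition; so some bag has ≥ 4 vertices and tw(G) ≥ 3. The upper and lower bounds meet at 3, so that is the treewidth.

Treewidth 3.
One such decomposition:
Bags: B1 = {a, b, c, d}  B2 = {a, b, d, h}  B3 = {b, d, h, i}  B4 = {b, g, h, i}  B5 = {b, d, e, i}  B6 = {a, b, f, h}
Tree: B1–B2, B2–B3, B3–B4, B3–B5, B2–B6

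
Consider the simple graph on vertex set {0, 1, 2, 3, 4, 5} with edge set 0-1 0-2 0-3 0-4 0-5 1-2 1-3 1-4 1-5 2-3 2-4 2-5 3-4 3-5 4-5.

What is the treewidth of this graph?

5

A width-5 tree decomposition is:
Bags: B1 = {0, 1, 2, 3, 4, 5}
Tree: (single bag)
With just one bag of size 6, the width is 6 − 1 = 5, so tw(G) ≤ 5. For the lower bound, the 6 vertices {0, 1, 2, 3, 4, 5} are pairwise adjacent, and any tree decomposition puts a clique entirely inside one bag — forcing width ≥ 5. Therefore the treewidth is 5.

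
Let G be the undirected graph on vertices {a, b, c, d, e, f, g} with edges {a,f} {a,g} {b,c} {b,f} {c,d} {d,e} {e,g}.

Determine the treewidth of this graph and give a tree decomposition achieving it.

Every bag has size at most 3, so the width is 3 − 1 = 2 and tw(G) ≤ 2. Since b–c–d–e–g–a–f–b is a cycle in G, G is not acyclic. Forests are exactly the graphs of treewidth ≤ 1, so tw(G) ≥ 2. Hence tw(G) = 2 exactly.

Treewidth 2.
One such decomposition:
Bags: B1 = {b, c, d}  B2 = {b, d, e}  B3 = {b, e, g}  B4 = {a, b, g}  B5 = {a, b, f}
Tree: B1–B2, B2–B3, B3–B4, B4–B5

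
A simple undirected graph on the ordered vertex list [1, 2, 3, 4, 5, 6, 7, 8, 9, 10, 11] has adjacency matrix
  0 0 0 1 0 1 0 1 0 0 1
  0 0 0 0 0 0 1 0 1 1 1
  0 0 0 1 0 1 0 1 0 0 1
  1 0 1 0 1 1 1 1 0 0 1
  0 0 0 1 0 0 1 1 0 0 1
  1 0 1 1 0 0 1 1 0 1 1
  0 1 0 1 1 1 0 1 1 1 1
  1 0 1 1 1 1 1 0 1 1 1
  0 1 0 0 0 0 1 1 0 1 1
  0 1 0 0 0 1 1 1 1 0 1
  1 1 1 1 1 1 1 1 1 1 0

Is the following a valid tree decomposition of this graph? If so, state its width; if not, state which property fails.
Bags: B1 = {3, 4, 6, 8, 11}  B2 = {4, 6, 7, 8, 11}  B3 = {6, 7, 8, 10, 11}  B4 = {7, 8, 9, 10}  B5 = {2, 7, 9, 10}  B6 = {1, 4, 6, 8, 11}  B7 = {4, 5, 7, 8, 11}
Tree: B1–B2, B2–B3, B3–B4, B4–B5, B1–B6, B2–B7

No — edge (11,9) lies in no bag.

A tree decomposition must satisfy three properties: every vertex lies in some bag; for every edge, both endpoints lie together in some bag; and for every vertex, the bags containing it form a connected subtree. Here edge (11,9) lies in no bag, so the decomposition is invalid.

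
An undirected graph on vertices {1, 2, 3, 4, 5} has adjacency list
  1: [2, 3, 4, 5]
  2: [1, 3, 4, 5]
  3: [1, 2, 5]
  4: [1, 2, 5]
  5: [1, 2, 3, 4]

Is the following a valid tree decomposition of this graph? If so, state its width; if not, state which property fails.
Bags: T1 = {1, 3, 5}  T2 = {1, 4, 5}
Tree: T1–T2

No — vertex 2 appears in no bag.

A tree decomposition must satisfy three properties: every vertex lies in some bag; for every edge, both endpoints lie together in some bag; and for every vertex, the bags containing it form a connected subtree. Here vertex 2 appears in no bag, so the decomposition is invalid.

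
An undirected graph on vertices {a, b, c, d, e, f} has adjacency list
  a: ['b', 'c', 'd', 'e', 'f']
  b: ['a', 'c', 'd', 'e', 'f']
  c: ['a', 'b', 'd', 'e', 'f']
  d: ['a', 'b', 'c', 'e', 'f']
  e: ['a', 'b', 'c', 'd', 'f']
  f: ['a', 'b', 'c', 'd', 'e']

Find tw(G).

5

A width-5 tree decomposition is:
Bags: B1 = {a, b, c, d, e, f}
Tree: (single bag)
A single bag containing all 6 vertices is trivially a valid decomposition of width 5. For the lower bound, the 6 vertices {a, b, c, d, e, f} are pairwise adjacent, and any tree decomposition puts a clique entirely inside one bag — forcing width ≥ 5. Hence tw(G) = 5 exactly.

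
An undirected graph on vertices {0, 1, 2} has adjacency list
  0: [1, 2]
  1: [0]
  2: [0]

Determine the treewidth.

1

A width-1 tree decomposition is:
Bags: B1 = {0, 2}  B2 = {0, 1}
Tree: B1–B2
Every bag has size at most 2, so the width is 2 − 1 = 1 and tw(G) ≤ 1. Since G has at least one edge (e.g. 2–0), it is not an edgeless graph, so tw(G) ≥ 1. Combining the bounds, tw(G) = 1.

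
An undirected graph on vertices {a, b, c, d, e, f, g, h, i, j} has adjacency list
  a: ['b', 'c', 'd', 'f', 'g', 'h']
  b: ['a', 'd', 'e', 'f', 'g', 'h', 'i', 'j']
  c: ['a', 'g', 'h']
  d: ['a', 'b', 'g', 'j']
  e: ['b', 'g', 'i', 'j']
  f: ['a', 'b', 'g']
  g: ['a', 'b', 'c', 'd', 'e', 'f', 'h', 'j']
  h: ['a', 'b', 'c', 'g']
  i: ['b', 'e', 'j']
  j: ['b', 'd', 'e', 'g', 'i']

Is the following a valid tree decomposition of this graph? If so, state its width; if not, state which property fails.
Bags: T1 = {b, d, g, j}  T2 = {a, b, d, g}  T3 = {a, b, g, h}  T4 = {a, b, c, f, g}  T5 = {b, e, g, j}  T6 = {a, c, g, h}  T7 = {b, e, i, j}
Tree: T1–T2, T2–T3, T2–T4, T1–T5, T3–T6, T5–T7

No — bags containing vertex c are not connected in the tree.

A tree decomposition must satisfy three properties: every vertex lies in some bag; for every edge, both endpoints lie together in some bag; and for every vertex, the bags containing it form a connected subtree. Here bags containing vertex c are not connected in the tree, so the decomposition is invalid.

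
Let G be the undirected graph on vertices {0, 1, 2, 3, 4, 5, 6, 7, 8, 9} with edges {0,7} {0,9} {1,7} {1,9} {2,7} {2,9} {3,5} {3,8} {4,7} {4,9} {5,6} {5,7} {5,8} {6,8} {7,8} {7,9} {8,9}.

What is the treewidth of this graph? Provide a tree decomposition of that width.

Treewidth 2.
Bags: B1 = {5, 7, 8}  B2 = {3, 5, 8}  B3 = {7, 8, 9}  B4 = {0, 7, 9}  B5 = {2, 7, 9}  B6 = {1, 7, 9}  B7 = {4, 7, 9}  B8 = {5, 6, 8}
Tree: B1–B2, B1–B3, B3–B4, B3–B5, B3–B6, B3–B7, B1–B8

Each bag holds 3 vertices, so the decomposition has width 2, which upper-bounds the treewidth. On the other hand G contains the 3-clique {3, 5, 8}. A clique must lie in a single bag of any decomposition, so no decomposition can have width below 2. Hence tw(G) = 2 exactly.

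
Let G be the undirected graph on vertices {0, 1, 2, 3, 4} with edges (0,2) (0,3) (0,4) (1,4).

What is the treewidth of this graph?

1

A width-1 tree decomposition is:
Bags: B1 = {0, 4}  B2 = {0, 3}  B3 = {1, 4}  B4 = {0, 2}
Tree: B1–B2, B1–B3, B2–B4
Each bag holds 2 vertices, so the decomposition has width 1, which upper-bounds the treewidth. Since G has at least one edge (e.g. 0–4), it is not an edgeless graph, so tw(G) ≥ 1. Therefore the treewidth is 1.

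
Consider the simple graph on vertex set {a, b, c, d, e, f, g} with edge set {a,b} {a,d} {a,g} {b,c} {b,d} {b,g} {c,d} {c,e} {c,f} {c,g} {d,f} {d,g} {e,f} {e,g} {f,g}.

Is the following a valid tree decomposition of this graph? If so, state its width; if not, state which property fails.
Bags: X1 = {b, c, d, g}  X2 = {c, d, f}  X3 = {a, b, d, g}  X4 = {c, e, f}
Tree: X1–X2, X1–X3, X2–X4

No — edge (g,f) lies in no bag.

A tree decomposition must satisfy three properties: every vertex lies in some bag; for every edge, both endpoints lie together in some bag; and for every vertex, the bags containing it form a connected subtree. Here edge (g,f) lies in no bag, so the decomposition is invalid.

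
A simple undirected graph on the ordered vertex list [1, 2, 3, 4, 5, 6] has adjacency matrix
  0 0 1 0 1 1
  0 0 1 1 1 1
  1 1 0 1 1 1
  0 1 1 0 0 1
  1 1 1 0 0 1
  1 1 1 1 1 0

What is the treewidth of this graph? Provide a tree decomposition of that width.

Treewidth 3.
One optimal decomposition is:
Bags: B1 = {2, 3, 4, 6}  B2 = {2, 3, 5, 6}  B3 = {1, 3, 5, 6}
Tree: B1–B2, B2–B3

Each bag holds 4 vertices, so the decomposition has width 3, which upper-bounds the treewidth. For the lower bound, the 4 vertices {1, 3, 5, 6} are pairwise adjacent, and any tree decomposition puts a clique entirely inside one bag — forcing width ≥ 3. Hence tw(G) = 3 exactly.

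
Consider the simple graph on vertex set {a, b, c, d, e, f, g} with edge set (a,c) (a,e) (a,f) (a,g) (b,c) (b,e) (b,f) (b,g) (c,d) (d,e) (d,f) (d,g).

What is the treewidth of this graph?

3

A width-3 tree decomposition is:
Bags: B1 = {a, b, c, d}  B2 = {a, b, d, e}  B3 = {a, b, d, g}  B4 = {a, b, d, f}
Tree: B1–B2, B2–B3, B3–B4
The largest bag has 4 vertices, giving width 3; this decomposition certifies tw(G) ≤ 3. For the lower bound: the 4 vertex sets {a,c}, {b,e}, {d}, {g} are disjoint, each induces a connected subgraph, and every pair is joined by at least one edge of G. Contracting each set to a single vertex therefore yields K_{4} as a minor, and since treewidth is minor-monotone, tw(G) ≥ tw(K_{4}) = 3. Therefore the treewidth is 3.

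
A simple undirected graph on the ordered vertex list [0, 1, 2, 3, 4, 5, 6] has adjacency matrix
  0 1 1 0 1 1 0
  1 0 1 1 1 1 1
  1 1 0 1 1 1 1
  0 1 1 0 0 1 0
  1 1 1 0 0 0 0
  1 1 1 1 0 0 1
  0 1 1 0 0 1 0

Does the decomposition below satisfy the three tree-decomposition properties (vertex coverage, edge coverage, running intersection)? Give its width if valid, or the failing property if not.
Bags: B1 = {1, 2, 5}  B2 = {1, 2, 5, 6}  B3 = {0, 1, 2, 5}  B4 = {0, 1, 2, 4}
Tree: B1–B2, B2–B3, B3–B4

A tree decomposition must satisfy three properties: every vertex lies in some bag; for every edge, both endpoints lie together in some bag; and for every vertex, the bags containing it form a connected subtree. Here vertex 3 appears in no bag, so the decomposition is invalid.

No — vertex 3 appears in no bag.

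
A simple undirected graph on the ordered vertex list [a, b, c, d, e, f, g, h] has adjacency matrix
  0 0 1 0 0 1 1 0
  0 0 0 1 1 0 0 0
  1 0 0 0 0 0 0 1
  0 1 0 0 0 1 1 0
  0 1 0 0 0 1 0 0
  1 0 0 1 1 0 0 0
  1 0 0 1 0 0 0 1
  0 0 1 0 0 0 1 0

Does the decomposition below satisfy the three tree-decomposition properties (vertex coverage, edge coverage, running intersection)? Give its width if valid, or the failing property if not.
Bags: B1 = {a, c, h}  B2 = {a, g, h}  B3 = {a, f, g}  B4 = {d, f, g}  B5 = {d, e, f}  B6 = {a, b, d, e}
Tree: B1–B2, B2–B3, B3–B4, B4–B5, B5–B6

A tree decomposition must satisfy three properties: every vertex lies in some bag; for every edge, both endpoints lie together in some bag; and for every vertex, the bags containing it form a connected subtree. Here bags containing vertex a are not connected in the tree, so the decomposition is invalid.

No — bags containing vertex a are not connected in the tree.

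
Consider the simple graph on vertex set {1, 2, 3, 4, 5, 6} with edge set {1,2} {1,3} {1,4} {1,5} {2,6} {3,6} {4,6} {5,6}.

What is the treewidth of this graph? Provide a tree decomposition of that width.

The largest bag has 3 vertices, giving width 2; this decomposition certifies tw(G) ≤ 2. Since 3–6–4–1–3 is a cycle in G, G is not acyclic. Forests are exactly the graphs of treewidth ≤ 1, so tw(G) ≥ 2. The upper and lower bounds meet at 2, so that is the treewidth.

Treewidth 2.
One optimal decomposition is:
Bags: B1 = {1, 3, 6}  B2 = {1, 4, 6}  B3 = {1, 2, 6}  B4 = {1, 5, 6}
Tree: B1–B2, B2–B3, B3–B4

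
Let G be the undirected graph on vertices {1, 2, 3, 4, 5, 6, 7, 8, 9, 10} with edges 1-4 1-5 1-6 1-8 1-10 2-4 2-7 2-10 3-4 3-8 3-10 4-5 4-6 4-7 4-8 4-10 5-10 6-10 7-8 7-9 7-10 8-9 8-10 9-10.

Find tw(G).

A width-3 tree decomposition is:
Bags: B1 = {4, 7, 8, 10}  B2 = {1, 4, 8, 10}  B3 = {3, 4, 8, 10}  B4 = {7, 8, 9, 10}  B5 = {2, 4, 7, 10}  B6 = {1, 4, 6, 10}  B7 = {1, 4, 5, 10}
Tree: B1–B2, B1–B3, B1–B4, B1–B5, B2–B6, B6–B7
The largest bag has 4 vertices, giving width 3; this decomposition certifies tw(G) ≤ 3. For the lower bound, the 4 vertices {7, 8, 9, 10} are pairwise adjacent, and any tree decomposition puts a clique entirely inside one bag — forcing width ≥ 3. Therefore the treewidth is 3.

3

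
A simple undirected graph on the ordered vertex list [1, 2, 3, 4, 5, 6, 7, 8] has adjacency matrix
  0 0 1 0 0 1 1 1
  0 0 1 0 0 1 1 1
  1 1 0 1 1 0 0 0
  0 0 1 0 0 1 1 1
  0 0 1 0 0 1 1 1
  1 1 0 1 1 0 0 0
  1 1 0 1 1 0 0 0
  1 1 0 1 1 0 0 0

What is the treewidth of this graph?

A width-4 tree decomposition is:
Bags: B1 = {3, 4, 6, 7, 8}  B2 = {3, 5, 6, 7, 8}  B3 = {2, 3, 6, 7, 8}  B4 = {1, 3, 6, 7, 8}
Tree: B1–B2, B2–B3, B3–B4
Every bag has size at most 5, so the width is 5 − 1 = 4 and tw(G) ≤ 4. For the lower bound: the 5 vertex sets {4,8}, {3,5}, {2,7}, {6}, {1} are disjoint, each induces a connected subgraph, and every pair is joined by at least one edge of G. Contracting each set to a single vertex therefore yields K_{5} as a minor, and since treewidth is minor-monotone, tw(G) ≥ tw(K_{5}) = 4. The upper and lower bounds meet at 4, so that is the treewidth.

4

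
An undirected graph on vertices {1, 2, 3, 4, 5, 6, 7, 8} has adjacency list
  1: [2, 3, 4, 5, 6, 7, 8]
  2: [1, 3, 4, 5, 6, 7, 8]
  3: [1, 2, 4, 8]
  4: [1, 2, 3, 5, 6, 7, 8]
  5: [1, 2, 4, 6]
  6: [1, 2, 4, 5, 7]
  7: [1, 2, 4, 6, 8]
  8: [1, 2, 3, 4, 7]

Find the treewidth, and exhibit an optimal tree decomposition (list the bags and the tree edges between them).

Treewidth 4.
Bags: B1 = {1, 2, 4, 7, 8}  B2 = {1, 2, 4, 6, 7}  B3 = {1, 2, 4, 5, 6}  B4 = {1, 2, 3, 4, 8}
Tree: B1–B2, B2–B3, B1–B4

Every bag has size at most 5, so the width is 5 − 1 = 4 and tw(G) ≤ 4. For the lower bound, the 5 vertices {1, 2, 3, 4, 8} are pairwise adjacent, and any tree decomposition puts a clique entirely inside one bag — forcing width ≥ 4. Combining the bounds, tw(G) = 4.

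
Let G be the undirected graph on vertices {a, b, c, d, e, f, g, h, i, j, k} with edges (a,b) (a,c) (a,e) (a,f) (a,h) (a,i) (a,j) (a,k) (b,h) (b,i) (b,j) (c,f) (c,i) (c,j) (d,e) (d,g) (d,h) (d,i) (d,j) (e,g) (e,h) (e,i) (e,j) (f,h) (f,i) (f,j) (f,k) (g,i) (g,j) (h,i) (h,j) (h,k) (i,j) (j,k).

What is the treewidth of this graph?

A width-4 tree decomposition is:
Bags: B1 = {a, b, h, i, j}  B2 = {a, e, h, i, j}  B3 = {d, e, h, i, j}  B4 = {a, f, h, i, j}  B5 = {d, e, g, i, j}  B6 = {a, c, f, i, j}  B7 = {a, f, h, j, k}
Tree: B1–B2, B2–B3, B1–B4, B3–B5, B4–B6, B4–B7
The largest bag has 5 vertices, giving width 4; this decomposition certifies tw(G) ≤ 4. For the lower bound, the 5 vertices {a, f, h, j, k} are pairwise adjacent, and any tree decomposition puts a clique entirely inside one bag — forcing width ≥ 4. The upper and lower bounds meet at 4, so that is the treewidth.

4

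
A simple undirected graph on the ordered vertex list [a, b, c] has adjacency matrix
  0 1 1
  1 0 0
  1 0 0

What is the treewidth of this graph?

A width-1 tree decomposition is:
Bags: B1 = {a, b}  B2 = {a, c}
Tree: B1–B2
Every bag has size at most 2, so the width is 2 − 1 = 1 and tw(G) ≤ 1. Since G has at least one edge (e.g. a–b), it is not an edgeless graph, so tw(G) ≥ 1. Hence tw(G) = 1 exactly.

1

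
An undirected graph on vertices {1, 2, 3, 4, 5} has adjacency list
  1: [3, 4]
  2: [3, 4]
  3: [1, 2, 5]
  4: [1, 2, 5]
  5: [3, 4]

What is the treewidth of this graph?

A width-2 tree decomposition is:
Bags: B1 = {3, 4, 5}  B2 = {2, 3, 4}  B3 = {1, 3, 4}
Tree: B1–B2, B2–B3
Every bag has size at most 3, so the width is 3 − 1 = 2 and tw(G) ≤ 2. For the lower bound, G contains the cycle 4–5–3–2–4, so G is not a forest; only forests have treewidth ≤ 1, hence tw(G) ≥ 2. The upper and lower bounds meet at 2, so that is the treewidth.

2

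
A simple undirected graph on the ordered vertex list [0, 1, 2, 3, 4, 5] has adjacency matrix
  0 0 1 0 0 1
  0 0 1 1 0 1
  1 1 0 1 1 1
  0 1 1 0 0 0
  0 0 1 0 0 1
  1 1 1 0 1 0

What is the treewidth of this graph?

2

A width-2 tree decomposition is:
Bags: B1 = {1, 2, 5}  B2 = {0, 2, 5}  B3 = {1, 2, 3}  B4 = {2, 4, 5}
Tree: B1–B2, B1–B3, B2–B4
Each bag holds 3 vertices, so the decomposition has width 2, which upper-bounds the treewidth. On the other hand G contains the 3-clique {1, 2, 3}. A clique must lie in a single bag of any decomposition, so no decomposition can have width below 2. Therefore the treewidth is 2.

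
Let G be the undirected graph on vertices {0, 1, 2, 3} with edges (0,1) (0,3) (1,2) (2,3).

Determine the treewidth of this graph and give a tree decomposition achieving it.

Treewidth 2.
Bags: B1 = {0, 1, 2}  B2 = {0, 2, 3}
Tree: B1–B2

The largest bag has 3 vertices, giving width 2; this decomposition certifies tw(G) ≤ 2. Since 2–1–0–3–2 is a cycle in G, G is not acyclic. Forests are exactly the graphs of treewidth ≤ 1, so tw(G) ≥ 2. The upper and lower bounds meet at 2, so that is the treewidth.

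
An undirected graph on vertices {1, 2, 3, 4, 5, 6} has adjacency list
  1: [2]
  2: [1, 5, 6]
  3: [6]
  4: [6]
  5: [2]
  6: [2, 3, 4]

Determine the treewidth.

1

A width-1 tree decomposition is:
Bags: B1 = {2, 6}  B2 = {2, 5}  B3 = {3, 6}  B4 = {4, 6}  B5 = {1, 2}
Tree: B1–B2, B1–B3, B1–B4, B2–B5
Each bag holds 2 vertices, so the decomposition has width 1, which upper-bounds the treewidth. Since G has at least one edge (e.g. 2–6), it is not an edgeless graph, so tw(G) ≥ 1. Therefore the treewidth is 1.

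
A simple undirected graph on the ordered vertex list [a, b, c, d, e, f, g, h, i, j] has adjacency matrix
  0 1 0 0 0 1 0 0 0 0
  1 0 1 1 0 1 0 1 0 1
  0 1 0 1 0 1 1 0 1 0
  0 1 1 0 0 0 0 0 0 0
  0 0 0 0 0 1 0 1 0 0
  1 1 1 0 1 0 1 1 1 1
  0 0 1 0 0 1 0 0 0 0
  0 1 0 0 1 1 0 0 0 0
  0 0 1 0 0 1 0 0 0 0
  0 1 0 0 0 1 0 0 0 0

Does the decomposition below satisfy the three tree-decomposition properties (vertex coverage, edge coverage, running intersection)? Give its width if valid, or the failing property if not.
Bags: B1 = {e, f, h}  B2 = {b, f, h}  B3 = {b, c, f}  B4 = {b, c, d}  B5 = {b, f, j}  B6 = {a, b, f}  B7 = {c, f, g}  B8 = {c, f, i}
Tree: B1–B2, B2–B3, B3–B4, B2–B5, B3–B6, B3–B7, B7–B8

Vertex coverage: the bags together contain {a, b, c, d, e, f, g, h, i, j}, the full vertex set. Edge coverage: each edge of G has both endpoints in at least one bag. Running intersection: for every vertex, the bags containing it form a connected subtree. All three properties hold, so this is a valid tree decomposition of width max|bag| − 1 = 2, and hence tw(G) ≤ 2.

Yes; width 2.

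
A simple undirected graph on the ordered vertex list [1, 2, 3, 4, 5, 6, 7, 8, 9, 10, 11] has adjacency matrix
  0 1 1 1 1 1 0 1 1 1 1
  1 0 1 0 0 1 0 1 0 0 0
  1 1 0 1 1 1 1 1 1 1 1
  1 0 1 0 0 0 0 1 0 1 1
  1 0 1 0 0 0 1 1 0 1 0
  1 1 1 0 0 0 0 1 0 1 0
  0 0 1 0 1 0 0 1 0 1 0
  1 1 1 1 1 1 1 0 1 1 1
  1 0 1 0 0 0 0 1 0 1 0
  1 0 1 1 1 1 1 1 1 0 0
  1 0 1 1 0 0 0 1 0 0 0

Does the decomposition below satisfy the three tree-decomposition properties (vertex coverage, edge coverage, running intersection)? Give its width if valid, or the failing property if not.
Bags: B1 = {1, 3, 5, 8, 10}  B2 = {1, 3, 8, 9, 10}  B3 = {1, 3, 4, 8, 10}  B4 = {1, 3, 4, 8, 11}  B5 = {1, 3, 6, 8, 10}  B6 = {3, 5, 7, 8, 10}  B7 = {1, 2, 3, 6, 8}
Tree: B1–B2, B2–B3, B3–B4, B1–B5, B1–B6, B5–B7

Checking the three conditions: (i) the bags cover all of {1, 2, 3, 4, 5, 6, 7, 8, 9, 10, 11}; (ii) for each edge, some bag contains both endpoints; (iii) the bags containing any fixed vertex form a subtree. All hold, so the decomposition is valid with width 5 − 1 = 4.

Yes; width 4.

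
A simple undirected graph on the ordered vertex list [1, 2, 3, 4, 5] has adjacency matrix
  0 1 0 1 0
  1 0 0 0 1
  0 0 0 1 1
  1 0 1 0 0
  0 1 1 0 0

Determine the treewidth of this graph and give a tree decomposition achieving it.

Treewidth 2.
One such decomposition:
Bags: B1 = {2, 3, 5}  B2 = {1, 2, 3}  B3 = {1, 3, 4}
Tree: B1–B2, B2–B3

Every bag has size at most 3, so the width is 3 − 1 = 2 and tw(G) ≤ 2. Since 3–5–2–1–4–3 is a cycle in G, G is not acyclic. Forests are exactly the graphs of treewidth ≤ 1, so tw(G) ≥ 2. Combining the bounds, tw(G) = 2.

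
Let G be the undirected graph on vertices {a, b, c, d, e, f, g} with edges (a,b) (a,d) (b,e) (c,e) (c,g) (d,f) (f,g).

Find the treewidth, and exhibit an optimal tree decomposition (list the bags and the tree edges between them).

Treewidth 2.
One optimal decomposition is:
Bags: B1 = {c, e, g}  B2 = {b, e, g}  B3 = {a, b, g}  B4 = {a, d, g}  B5 = {d, f, g}
Tree: B1–B2, B2–B3, B3–B4, B4–B5

The largest bag has 3 vertices, giving width 2; this decomposition certifies tw(G) ≤ 2. The edges g–c–e–b–a–d–f–g form a cycle, so G is not a tree and its treewidth is at least 2. Therefore the treewidth is 2.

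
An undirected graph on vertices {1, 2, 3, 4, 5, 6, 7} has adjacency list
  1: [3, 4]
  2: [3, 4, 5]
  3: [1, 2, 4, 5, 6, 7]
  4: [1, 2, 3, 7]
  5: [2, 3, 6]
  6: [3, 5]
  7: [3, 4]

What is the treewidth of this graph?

2

A width-2 tree decomposition is:
Bags: B1 = {2, 3, 5}  B2 = {2, 3, 4}  B3 = {1, 3, 4}  B4 = {3, 5, 6}  B5 = {3, 4, 7}
Tree: B1–B2, B2–B3, B1–B4, B2–B5
The largest bag has 3 vertices, giving width 2; this decomposition certifies tw(G) ≤ 2. For the lower bound, the 3 vertices {1, 3, 4} are pairwise adjacent, and any tree decomposition puts a clique entirely inside one bag — forcing width ≥ 2. Hence tw(G) = 2 exactly.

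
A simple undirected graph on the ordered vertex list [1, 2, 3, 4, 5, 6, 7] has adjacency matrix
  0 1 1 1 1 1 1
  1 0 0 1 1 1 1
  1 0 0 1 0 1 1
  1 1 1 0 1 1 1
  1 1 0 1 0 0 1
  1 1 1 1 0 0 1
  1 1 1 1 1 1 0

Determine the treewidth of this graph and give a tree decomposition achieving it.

Treewidth 4.
Bags: B1 = {1, 2, 4, 6, 7}  B2 = {1, 2, 4, 5, 7}  B3 = {1, 3, 4, 6, 7}
Tree: B1–B2, B1–B3

Each bag holds 5 vertices, so the decomposition has width 4, which upper-bounds the treewidth. Conversely, {1, 2, 4, 5, 7} is a clique of size 5, and the vertices of any clique must share a bag in every tree decomposition; so some bag has ≥ 5 vertices and tw(G) ≥ 4. Therefore the treewidth is 4.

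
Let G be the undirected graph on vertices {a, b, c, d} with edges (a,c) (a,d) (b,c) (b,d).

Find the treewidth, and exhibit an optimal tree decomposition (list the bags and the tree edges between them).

Treewidth 2.
One optimal decomposition is:
Bags: B1 = {a, c, d}  B2 = {b, c, d}
Tree: B1–B2

Each bag holds 3 vertices, so the decomposition has width 2, which upper-bounds the treewidth. Since c–a–d–b–c is a cycle in G, G is not acyclic. Forests are exactly the graphs of treewidth ≤ 1, so tw(G) ≥ 2. Therefore the treewidth is 2.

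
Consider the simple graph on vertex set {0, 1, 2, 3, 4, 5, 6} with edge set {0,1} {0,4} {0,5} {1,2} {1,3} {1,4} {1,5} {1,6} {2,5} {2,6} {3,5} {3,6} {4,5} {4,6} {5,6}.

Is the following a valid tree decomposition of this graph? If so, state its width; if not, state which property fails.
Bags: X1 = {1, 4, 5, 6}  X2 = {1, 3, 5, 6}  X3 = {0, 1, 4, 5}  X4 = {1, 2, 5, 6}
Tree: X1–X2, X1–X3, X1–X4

Yes; width 3.

Every vertex of G appears in some bag (union = {0, 1, 2, 3, 4, 5, 6}); every edge is covered by a bag; and for each vertex v the set of bags containing v is connected in the bag tree. The decomposition is therefore valid. The largest bag has 4 vertices, so the width is 3.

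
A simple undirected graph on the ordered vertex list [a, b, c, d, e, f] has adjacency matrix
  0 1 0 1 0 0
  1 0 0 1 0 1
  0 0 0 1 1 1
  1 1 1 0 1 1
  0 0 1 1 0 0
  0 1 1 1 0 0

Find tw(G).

A width-2 tree decomposition is:
Bags: B1 = {b, d, f}  B2 = {a, b, d}  B3 = {c, d, f}  B4 = {c, d, e}
Tree: B1–B2, B1–B3, B3–B4
The largest bag has 3 vertices, giving width 2; this decomposition certifies tw(G) ≤ 2. On the other hand G contains the 3-clique {a, b, d}. A clique must lie in a single bag of any decomposition, so no decomposition can have width below 2. The upper and lower bounds meet at 2, so that is the treewidth.

2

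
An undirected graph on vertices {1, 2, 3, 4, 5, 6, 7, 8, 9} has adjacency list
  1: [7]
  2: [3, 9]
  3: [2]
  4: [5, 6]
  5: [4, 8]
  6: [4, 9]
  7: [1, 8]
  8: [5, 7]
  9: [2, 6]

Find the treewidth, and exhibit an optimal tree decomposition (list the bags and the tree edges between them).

Treewidth 1.
One such decomposition:
Bags: B1 = {2, 3}  B2 = {2, 9}  B3 = {6, 9}  B4 = {4, 6}  B5 = {4, 5}  B6 = {5, 8}  B7 = {7, 8}  B8 = {1, 7}
Tree: B1–B2, B2–B3, B3–B4, B4–B5, B5–B6, B6–B7, B7–B8

Every bag has size at most 2, so the width is 2 − 1 = 1 and tw(G) ≤ 1. Any graph with an edge has treewidth ≥ 1, and G has the edge 3–2. Hence tw(G) = 1 exactly.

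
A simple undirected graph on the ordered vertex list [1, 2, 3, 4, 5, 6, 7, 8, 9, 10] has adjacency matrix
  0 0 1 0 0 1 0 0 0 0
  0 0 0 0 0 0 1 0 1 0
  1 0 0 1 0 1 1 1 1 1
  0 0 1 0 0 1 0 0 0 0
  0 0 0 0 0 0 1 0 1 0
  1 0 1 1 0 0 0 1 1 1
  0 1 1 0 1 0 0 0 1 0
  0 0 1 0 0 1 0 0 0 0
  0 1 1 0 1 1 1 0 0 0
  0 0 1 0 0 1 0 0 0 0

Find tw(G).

2

A width-2 tree decomposition is:
Bags: B1 = {3, 6, 9}  B2 = {3, 6, 10}  B3 = {3, 7, 9}  B4 = {3, 4, 6}  B5 = {2, 7, 9}  B6 = {5, 7, 9}  B7 = {3, 6, 8}  B8 = {1, 3, 6}
Tree: B1–B2, B1–B3, B1–B4, B3–B5, B5–B6, B1–B7, B1–B8
Every bag has size at most 3, so the width is 3 − 1 = 2 and tw(G) ≤ 2. For the lower bound, the 3 vertices {2, 7, 9} are pairwise adjacent, and any tree decomposition puts a clique entirely inside one bag — forcing width ≥ 2. The upper and lower bounds meet at 2, so that is the treewidth.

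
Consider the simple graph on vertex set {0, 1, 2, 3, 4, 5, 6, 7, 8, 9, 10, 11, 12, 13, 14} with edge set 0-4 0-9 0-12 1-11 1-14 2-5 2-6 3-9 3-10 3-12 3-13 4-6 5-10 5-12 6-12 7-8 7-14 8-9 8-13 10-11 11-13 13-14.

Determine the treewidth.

A width-3 tree decomposition is:
Bags: B1 = {1, 7, 8, 14}  B2 = {1, 8, 13, 14}  B3 = {1, 8, 11, 13}  B4 = {8, 9, 11, 13}  B5 = {3, 9, 11, 13}  B6 = {3, 9, 10, 11}  B7 = {0, 3, 9, 10}  B8 = {0, 3, 10, 12}  B9 = {0, 5, 10, 12}  B10 = {0, 4, 5, 12}  B11 = {4, 5, 6, 12}  B12 = {2, 4, 5, 6}
Tree: B1–B2, B2–B3, B3–B4, B4–B5, B5–B6, B6–B7, B7–B8, B8–B9, B9–B10, B10–B11, B11–B12
Each bag holds 4 vertices, so the decomposition has width 3, which upper-bounds the treewidth. For the lower bound: the 4 vertex sets {1,7,14}, {8}, {13}, {3,9,10,11} are disjoint, each induces a connected subgraph, and every pair is joined by at least one edge of G. Contracting each set to a single vertex therefore yields K_{4} as a minor, and since treewidth is minor-monotone, tw(G) ≥ tw(K_{4}) = 3. Therefore the treewidth is 3.

3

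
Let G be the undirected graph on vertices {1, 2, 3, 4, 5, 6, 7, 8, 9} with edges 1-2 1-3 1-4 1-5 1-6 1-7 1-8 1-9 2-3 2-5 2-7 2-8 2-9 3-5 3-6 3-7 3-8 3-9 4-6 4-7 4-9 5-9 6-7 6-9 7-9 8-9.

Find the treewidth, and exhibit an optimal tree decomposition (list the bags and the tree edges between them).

Treewidth 4.
One optimal decomposition is:
Bags: B1 = {1, 2, 3, 5, 9}  B2 = {1, 2, 3, 7, 9}  B3 = {1, 3, 6, 7, 9}  B4 = {1, 2, 3, 8, 9}  B5 = {1, 4, 6, 7, 9}
Tree: B1–B2, B2–B3, B2–B4, B3–B5

Every bag has size at most 5, so the width is 5 − 1 = 4 and tw(G) ≤ 4. For the lower bound, the 5 vertices {1, 2, 3, 8, 9} are pairwise adjacent, and any tree decomposition puts a clique entirely inside one bag — forcing width ≥ 4. The upper and lower bounds meet at 4, so that is the treewidth.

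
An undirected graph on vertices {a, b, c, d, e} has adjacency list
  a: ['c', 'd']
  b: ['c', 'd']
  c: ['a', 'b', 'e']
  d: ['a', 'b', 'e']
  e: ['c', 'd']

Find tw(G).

2

A width-2 tree decomposition is:
Bags: B1 = {c, d, e}  B2 = {b, c, d}  B3 = {a, c, d}
Tree: B1–B2, B2–B3
The largest bag has 3 vertices, giving width 2; this decomposition certifies tw(G) ≤ 2. The edges e–c–b–d–e form a cycle, so G is not a tree and its treewidth is at least 2. Hence tw(G) = 2 exactly.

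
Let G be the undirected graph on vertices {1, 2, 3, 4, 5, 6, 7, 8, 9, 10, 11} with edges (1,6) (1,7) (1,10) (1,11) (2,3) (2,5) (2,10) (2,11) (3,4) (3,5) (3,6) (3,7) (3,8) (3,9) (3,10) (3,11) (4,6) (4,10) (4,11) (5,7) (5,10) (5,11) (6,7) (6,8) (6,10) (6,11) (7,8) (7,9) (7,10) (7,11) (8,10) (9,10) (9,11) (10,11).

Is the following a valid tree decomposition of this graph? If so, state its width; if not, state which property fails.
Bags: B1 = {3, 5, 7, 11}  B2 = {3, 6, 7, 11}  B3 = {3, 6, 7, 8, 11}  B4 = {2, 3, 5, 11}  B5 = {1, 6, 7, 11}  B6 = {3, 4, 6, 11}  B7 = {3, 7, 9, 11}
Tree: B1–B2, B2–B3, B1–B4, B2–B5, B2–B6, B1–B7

No — vertex 10 appears in no bag.

A tree decomposition must satisfy three properties: every vertex lies in some bag; for every edge, both endpoints lie together in some bag; and for every vertex, the bags containing it form a connected subtree. Here vertex 10 appears in no bag, so the decomposition is invalid.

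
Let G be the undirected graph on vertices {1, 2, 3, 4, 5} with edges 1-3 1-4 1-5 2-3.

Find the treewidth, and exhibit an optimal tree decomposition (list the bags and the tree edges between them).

Treewidth 1.
Bags: B1 = {1, 5}  B2 = {1, 3}  B3 = {2, 3}  B4 = {1, 4}
Tree: B1–B2, B2–B3, B2–B4

Each bag holds 2 vertices, so the decomposition has width 1, which upper-bounds the treewidth. G has an edge, so its treewidth is at least 1. Hence tw(G) = 1 exactly.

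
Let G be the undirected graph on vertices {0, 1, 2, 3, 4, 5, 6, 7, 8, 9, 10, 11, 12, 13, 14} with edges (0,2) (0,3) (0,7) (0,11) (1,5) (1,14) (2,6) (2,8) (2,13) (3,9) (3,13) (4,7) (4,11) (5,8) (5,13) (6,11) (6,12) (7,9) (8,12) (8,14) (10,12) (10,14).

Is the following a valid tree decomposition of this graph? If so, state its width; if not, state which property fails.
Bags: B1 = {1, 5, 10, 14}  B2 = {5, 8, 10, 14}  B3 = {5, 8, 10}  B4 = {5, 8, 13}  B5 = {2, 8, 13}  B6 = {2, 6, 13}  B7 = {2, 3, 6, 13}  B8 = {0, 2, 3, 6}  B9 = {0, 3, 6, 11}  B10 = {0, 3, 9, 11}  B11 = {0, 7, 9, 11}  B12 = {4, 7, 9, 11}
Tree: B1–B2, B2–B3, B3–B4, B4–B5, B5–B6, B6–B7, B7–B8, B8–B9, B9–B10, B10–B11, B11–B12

A tree decomposition must satisfy three properties: every vertex lies in some bag; for every edge, both endpoints lie together in some bag; and for every vertex, the bags containing it form a connected subtree. Here vertex 12 appears in no bag, so the decomposition is invalid.

No — vertex 12 appears in no bag.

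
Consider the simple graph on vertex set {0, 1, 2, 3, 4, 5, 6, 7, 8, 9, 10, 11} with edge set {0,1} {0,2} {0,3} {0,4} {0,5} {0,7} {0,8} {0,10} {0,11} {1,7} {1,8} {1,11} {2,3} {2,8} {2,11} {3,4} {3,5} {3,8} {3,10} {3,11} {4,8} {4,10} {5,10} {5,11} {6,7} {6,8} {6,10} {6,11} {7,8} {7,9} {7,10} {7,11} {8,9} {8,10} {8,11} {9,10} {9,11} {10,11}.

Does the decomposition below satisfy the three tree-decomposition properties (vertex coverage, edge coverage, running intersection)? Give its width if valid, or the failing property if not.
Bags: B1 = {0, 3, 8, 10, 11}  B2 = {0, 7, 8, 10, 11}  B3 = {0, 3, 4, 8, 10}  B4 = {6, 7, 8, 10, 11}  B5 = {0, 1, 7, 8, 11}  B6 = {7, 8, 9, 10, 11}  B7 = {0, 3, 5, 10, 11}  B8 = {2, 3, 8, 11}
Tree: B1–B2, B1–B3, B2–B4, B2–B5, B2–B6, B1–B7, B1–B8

A tree decomposition must satisfy three properties: every vertex lies in some bag; for every edge, both endpoints lie together in some bag; and for every vertex, the bags containing it form a connected subtree. Here edge (0,2) lies in no bag, so the decomposition is invalid.

No — edge (0,2) lies in no bag.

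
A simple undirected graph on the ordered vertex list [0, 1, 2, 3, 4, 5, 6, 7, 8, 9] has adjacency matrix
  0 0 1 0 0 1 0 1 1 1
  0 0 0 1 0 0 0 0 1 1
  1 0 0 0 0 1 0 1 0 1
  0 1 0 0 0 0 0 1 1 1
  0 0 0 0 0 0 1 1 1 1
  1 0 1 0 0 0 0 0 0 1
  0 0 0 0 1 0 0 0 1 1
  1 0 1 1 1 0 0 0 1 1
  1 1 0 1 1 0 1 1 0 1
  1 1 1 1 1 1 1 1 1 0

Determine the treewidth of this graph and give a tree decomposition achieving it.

Treewidth 3.
Bags: B1 = {3, 7, 8, 9}  B2 = {0, 7, 8, 9}  B3 = {1, 3, 8, 9}  B4 = {0, 2, 7, 9}  B5 = {4, 7, 8, 9}  B6 = {4, 6, 8, 9}  B7 = {0, 2, 5, 9}
Tree: B1–B2, B1–B3, B2–B4, B1–B5, B5–B6, B4–B7

Every bag has size at most 4, so the width is 4 − 1 = 3 and tw(G) ≤ 3. Conversely, {1, 3, 8, 9} is a clique of size 4, and the vertices of any clique must share a bag in every tree decomposition; so some bag has ≥ 4 vertices and tw(G) ≥ 3. Hence tw(G) = 3 exactly.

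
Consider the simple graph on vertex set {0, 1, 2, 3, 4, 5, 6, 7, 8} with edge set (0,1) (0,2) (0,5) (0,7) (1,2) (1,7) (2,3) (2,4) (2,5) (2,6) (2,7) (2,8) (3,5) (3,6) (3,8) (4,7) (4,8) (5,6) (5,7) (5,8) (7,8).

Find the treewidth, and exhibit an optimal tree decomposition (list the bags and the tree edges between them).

Treewidth 3.
One such decomposition:
Bags: B1 = {2, 3, 5, 8}  B2 = {2, 5, 7, 8}  B3 = {0, 2, 5, 7}  B4 = {2, 3, 5, 6}  B5 = {0, 1, 2, 7}  B6 = {2, 4, 7, 8}
Tree: B1–B2, B2–B3, B1–B4, B3–B5, B2–B6

The largest bag has 4 vertices, giving width 3; this decomposition certifies tw(G) ≤ 3. For the lower bound, the 4 vertices {0, 1, 2, 7} are pairwise adjacent, and any tree decomposition puts a clique entirely inside one bag — forcing width ≥ 3. Therefore the treewidth is 3.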